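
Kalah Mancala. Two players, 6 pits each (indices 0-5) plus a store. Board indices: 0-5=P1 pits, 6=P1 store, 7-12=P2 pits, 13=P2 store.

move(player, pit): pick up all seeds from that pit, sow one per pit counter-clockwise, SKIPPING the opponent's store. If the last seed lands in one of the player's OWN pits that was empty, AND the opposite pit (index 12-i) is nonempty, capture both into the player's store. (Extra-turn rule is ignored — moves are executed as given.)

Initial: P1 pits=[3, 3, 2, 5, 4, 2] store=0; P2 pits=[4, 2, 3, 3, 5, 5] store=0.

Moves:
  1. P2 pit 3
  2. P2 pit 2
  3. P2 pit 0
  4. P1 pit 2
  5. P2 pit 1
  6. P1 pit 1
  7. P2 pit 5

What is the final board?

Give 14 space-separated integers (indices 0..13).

Move 1: P2 pit3 -> P1=[3,3,2,5,4,2](0) P2=[4,2,3,0,6,6](1)
Move 2: P2 pit2 -> P1=[3,3,2,5,4,2](0) P2=[4,2,0,1,7,7](1)
Move 3: P2 pit0 -> P1=[3,3,2,5,4,2](0) P2=[0,3,1,2,8,7](1)
Move 4: P1 pit2 -> P1=[3,3,0,6,5,2](0) P2=[0,3,1,2,8,7](1)
Move 5: P2 pit1 -> P1=[3,3,0,6,5,2](0) P2=[0,0,2,3,9,7](1)
Move 6: P1 pit1 -> P1=[3,0,1,7,6,2](0) P2=[0,0,2,3,9,7](1)
Move 7: P2 pit5 -> P1=[4,1,2,8,7,3](0) P2=[0,0,2,3,9,0](2)

Answer: 4 1 2 8 7 3 0 0 0 2 3 9 0 2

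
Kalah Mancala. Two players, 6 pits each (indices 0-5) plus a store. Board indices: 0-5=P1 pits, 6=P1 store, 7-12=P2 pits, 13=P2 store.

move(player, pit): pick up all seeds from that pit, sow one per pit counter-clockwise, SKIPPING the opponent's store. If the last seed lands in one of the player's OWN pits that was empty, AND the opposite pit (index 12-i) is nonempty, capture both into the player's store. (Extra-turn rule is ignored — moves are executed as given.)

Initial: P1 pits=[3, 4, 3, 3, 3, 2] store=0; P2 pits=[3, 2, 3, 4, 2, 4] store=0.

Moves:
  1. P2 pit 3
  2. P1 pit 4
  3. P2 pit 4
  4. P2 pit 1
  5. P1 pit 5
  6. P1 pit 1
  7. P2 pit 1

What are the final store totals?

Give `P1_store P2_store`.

Move 1: P2 pit3 -> P1=[4,4,3,3,3,2](0) P2=[3,2,3,0,3,5](1)
Move 2: P1 pit4 -> P1=[4,4,3,3,0,3](1) P2=[4,2,3,0,3,5](1)
Move 3: P2 pit4 -> P1=[5,4,3,3,0,3](1) P2=[4,2,3,0,0,6](2)
Move 4: P2 pit1 -> P1=[5,4,0,3,0,3](1) P2=[4,0,4,0,0,6](6)
Move 5: P1 pit5 -> P1=[5,4,0,3,0,0](2) P2=[5,1,4,0,0,6](6)
Move 6: P1 pit1 -> P1=[5,0,1,4,1,0](8) P2=[0,1,4,0,0,6](6)
Move 7: P2 pit1 -> P1=[5,0,1,4,1,0](8) P2=[0,0,5,0,0,6](6)

Answer: 8 6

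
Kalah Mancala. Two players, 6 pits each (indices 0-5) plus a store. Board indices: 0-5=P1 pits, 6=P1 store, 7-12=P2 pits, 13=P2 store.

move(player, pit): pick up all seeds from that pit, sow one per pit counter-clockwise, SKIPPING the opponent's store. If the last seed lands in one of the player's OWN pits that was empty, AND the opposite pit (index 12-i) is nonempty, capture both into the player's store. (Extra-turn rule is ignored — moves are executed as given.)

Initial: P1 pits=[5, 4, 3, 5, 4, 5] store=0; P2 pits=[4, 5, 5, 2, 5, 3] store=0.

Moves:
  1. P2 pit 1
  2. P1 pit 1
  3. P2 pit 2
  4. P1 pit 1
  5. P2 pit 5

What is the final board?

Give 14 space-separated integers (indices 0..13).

Move 1: P2 pit1 -> P1=[5,4,3,5,4,5](0) P2=[4,0,6,3,6,4](1)
Move 2: P1 pit1 -> P1=[5,0,4,6,5,6](0) P2=[4,0,6,3,6,4](1)
Move 3: P2 pit2 -> P1=[6,1,4,6,5,6](0) P2=[4,0,0,4,7,5](2)
Move 4: P1 pit1 -> P1=[6,0,5,6,5,6](0) P2=[4,0,0,4,7,5](2)
Move 5: P2 pit5 -> P1=[7,1,6,7,5,6](0) P2=[4,0,0,4,7,0](3)

Answer: 7 1 6 7 5 6 0 4 0 0 4 7 0 3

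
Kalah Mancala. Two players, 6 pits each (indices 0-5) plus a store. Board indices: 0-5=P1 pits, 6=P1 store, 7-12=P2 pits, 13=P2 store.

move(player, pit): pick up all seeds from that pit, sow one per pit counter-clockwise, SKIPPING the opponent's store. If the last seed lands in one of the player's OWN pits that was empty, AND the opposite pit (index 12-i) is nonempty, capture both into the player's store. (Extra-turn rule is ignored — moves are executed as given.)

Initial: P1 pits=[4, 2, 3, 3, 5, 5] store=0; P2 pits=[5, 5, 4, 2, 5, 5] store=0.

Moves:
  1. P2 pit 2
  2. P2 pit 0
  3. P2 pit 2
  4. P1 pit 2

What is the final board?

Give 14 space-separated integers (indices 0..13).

Answer: 4 2 0 4 6 6 0 0 6 0 5 7 7 1

Derivation:
Move 1: P2 pit2 -> P1=[4,2,3,3,5,5](0) P2=[5,5,0,3,6,6](1)
Move 2: P2 pit0 -> P1=[4,2,3,3,5,5](0) P2=[0,6,1,4,7,7](1)
Move 3: P2 pit2 -> P1=[4,2,3,3,5,5](0) P2=[0,6,0,5,7,7](1)
Move 4: P1 pit2 -> P1=[4,2,0,4,6,6](0) P2=[0,6,0,5,7,7](1)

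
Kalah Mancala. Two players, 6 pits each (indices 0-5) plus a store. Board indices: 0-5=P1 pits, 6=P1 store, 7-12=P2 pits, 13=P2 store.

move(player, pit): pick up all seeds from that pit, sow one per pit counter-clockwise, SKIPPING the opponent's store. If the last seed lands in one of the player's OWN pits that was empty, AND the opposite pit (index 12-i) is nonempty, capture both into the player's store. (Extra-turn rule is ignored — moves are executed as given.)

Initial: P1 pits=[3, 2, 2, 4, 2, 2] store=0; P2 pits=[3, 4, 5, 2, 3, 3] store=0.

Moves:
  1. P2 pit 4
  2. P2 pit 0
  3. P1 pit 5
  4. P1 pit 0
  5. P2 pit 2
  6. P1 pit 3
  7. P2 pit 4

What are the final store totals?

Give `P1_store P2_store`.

Move 1: P2 pit4 -> P1=[4,2,2,4,2,2](0) P2=[3,4,5,2,0,4](1)
Move 2: P2 pit0 -> P1=[4,2,2,4,2,2](0) P2=[0,5,6,3,0,4](1)
Move 3: P1 pit5 -> P1=[4,2,2,4,2,0](1) P2=[1,5,6,3,0,4](1)
Move 4: P1 pit0 -> P1=[0,3,3,5,3,0](1) P2=[1,5,6,3,0,4](1)
Move 5: P2 pit2 -> P1=[1,4,3,5,3,0](1) P2=[1,5,0,4,1,5](2)
Move 6: P1 pit3 -> P1=[1,4,3,0,4,1](2) P2=[2,6,0,4,1,5](2)
Move 7: P2 pit4 -> P1=[1,4,3,0,4,1](2) P2=[2,6,0,4,0,6](2)

Answer: 2 2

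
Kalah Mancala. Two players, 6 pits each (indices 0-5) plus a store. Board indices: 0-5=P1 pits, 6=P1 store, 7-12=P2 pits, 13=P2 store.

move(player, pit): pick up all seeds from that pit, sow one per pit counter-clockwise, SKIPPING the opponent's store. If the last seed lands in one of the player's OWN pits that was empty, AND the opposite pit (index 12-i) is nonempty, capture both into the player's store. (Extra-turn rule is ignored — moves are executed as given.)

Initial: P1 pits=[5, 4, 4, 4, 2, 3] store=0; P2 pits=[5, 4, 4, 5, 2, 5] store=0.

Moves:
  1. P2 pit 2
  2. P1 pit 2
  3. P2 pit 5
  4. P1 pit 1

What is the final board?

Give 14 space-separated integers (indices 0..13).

Move 1: P2 pit2 -> P1=[5,4,4,4,2,3](0) P2=[5,4,0,6,3,6](1)
Move 2: P1 pit2 -> P1=[5,4,0,5,3,4](1) P2=[5,4,0,6,3,6](1)
Move 3: P2 pit5 -> P1=[6,5,1,6,4,4](1) P2=[5,4,0,6,3,0](2)
Move 4: P1 pit1 -> P1=[6,0,2,7,5,5](2) P2=[5,4,0,6,3,0](2)

Answer: 6 0 2 7 5 5 2 5 4 0 6 3 0 2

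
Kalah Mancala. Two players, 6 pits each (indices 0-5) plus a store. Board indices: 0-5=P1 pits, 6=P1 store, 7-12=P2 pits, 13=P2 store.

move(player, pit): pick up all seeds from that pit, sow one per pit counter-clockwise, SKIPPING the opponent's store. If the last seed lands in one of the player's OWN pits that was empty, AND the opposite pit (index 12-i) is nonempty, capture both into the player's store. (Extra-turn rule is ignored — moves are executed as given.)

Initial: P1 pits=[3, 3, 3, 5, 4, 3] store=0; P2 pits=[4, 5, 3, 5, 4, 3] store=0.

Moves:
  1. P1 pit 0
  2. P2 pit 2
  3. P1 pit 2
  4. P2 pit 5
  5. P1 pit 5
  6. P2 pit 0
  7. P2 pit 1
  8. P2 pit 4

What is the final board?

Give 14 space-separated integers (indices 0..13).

Answer: 2 7 2 8 6 0 2 0 0 3 8 0 2 5

Derivation:
Move 1: P1 pit0 -> P1=[0,4,4,6,4,3](0) P2=[4,5,3,5,4,3](0)
Move 2: P2 pit2 -> P1=[0,4,4,6,4,3](0) P2=[4,5,0,6,5,4](0)
Move 3: P1 pit2 -> P1=[0,4,0,7,5,4](1) P2=[4,5,0,6,5,4](0)
Move 4: P2 pit5 -> P1=[1,5,1,7,5,4](1) P2=[4,5,0,6,5,0](1)
Move 5: P1 pit5 -> P1=[1,5,1,7,5,0](2) P2=[5,6,1,6,5,0](1)
Move 6: P2 pit0 -> P1=[0,5,1,7,5,0](2) P2=[0,7,2,7,6,0](3)
Move 7: P2 pit1 -> P1=[1,6,1,7,5,0](2) P2=[0,0,3,8,7,1](4)
Move 8: P2 pit4 -> P1=[2,7,2,8,6,0](2) P2=[0,0,3,8,0,2](5)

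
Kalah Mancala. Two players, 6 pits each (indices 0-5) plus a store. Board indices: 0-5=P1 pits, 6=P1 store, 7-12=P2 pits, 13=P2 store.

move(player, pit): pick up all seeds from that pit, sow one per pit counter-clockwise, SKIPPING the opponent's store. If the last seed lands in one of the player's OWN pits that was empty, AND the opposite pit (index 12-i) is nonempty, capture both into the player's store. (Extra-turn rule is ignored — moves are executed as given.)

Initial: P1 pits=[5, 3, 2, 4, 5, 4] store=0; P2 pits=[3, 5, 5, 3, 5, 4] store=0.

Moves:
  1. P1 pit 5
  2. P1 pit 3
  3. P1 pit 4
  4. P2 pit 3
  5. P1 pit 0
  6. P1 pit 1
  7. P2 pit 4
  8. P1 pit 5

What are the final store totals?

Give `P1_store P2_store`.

Move 1: P1 pit5 -> P1=[5,3,2,4,5,0](1) P2=[4,6,6,3,5,4](0)
Move 2: P1 pit3 -> P1=[5,3,2,0,6,1](2) P2=[5,6,6,3,5,4](0)
Move 3: P1 pit4 -> P1=[5,3,2,0,0,2](3) P2=[6,7,7,4,5,4](0)
Move 4: P2 pit3 -> P1=[6,3,2,0,0,2](3) P2=[6,7,7,0,6,5](1)
Move 5: P1 pit0 -> P1=[0,4,3,1,1,3](4) P2=[6,7,7,0,6,5](1)
Move 6: P1 pit1 -> P1=[0,0,4,2,2,4](4) P2=[6,7,7,0,6,5](1)
Move 7: P2 pit4 -> P1=[1,1,5,3,2,4](4) P2=[6,7,7,0,0,6](2)
Move 8: P1 pit5 -> P1=[1,1,5,3,2,0](5) P2=[7,8,8,0,0,6](2)

Answer: 5 2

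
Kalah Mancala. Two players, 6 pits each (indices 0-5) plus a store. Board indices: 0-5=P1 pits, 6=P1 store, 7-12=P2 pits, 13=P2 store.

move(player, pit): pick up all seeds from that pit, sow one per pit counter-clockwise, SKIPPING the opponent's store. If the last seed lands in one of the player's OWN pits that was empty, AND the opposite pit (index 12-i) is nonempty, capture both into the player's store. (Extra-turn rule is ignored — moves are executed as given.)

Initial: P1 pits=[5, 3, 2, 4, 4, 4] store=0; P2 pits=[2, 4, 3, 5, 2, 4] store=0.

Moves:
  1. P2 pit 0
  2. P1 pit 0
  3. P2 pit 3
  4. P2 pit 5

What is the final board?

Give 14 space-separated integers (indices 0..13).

Move 1: P2 pit0 -> P1=[5,3,2,4,4,4](0) P2=[0,5,4,5,2,4](0)
Move 2: P1 pit0 -> P1=[0,4,3,5,5,5](0) P2=[0,5,4,5,2,4](0)
Move 3: P2 pit3 -> P1=[1,5,3,5,5,5](0) P2=[0,5,4,0,3,5](1)
Move 4: P2 pit5 -> P1=[2,6,4,6,5,5](0) P2=[0,5,4,0,3,0](2)

Answer: 2 6 4 6 5 5 0 0 5 4 0 3 0 2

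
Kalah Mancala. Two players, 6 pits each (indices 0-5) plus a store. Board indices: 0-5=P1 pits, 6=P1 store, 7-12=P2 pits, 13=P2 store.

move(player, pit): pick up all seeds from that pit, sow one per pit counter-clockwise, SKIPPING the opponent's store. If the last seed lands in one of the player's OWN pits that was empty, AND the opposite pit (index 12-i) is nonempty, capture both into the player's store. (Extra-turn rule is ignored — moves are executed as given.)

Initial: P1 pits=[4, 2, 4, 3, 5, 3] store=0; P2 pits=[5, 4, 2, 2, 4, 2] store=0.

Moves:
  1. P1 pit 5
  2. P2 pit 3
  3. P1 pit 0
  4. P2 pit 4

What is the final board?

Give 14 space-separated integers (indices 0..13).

Move 1: P1 pit5 -> P1=[4,2,4,3,5,0](1) P2=[6,5,2,2,4,2](0)
Move 2: P2 pit3 -> P1=[4,2,4,3,5,0](1) P2=[6,5,2,0,5,3](0)
Move 3: P1 pit0 -> P1=[0,3,5,4,6,0](1) P2=[6,5,2,0,5,3](0)
Move 4: P2 pit4 -> P1=[1,4,6,4,6,0](1) P2=[6,5,2,0,0,4](1)

Answer: 1 4 6 4 6 0 1 6 5 2 0 0 4 1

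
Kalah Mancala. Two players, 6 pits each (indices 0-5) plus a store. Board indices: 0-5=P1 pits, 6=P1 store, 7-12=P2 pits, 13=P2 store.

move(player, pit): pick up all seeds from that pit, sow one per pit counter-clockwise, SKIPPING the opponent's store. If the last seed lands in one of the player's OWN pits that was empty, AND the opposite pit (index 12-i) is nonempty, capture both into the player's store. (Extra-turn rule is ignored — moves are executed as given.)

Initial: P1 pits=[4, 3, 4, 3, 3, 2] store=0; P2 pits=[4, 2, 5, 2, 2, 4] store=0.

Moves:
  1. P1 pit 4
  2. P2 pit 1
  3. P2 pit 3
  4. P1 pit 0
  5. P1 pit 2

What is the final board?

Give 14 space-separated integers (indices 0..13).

Move 1: P1 pit4 -> P1=[4,3,4,3,0,3](1) P2=[5,2,5,2,2,4](0)
Move 2: P2 pit1 -> P1=[4,3,4,3,0,3](1) P2=[5,0,6,3,2,4](0)
Move 3: P2 pit3 -> P1=[4,3,4,3,0,3](1) P2=[5,0,6,0,3,5](1)
Move 4: P1 pit0 -> P1=[0,4,5,4,1,3](1) P2=[5,0,6,0,3,5](1)
Move 5: P1 pit2 -> P1=[0,4,0,5,2,4](2) P2=[6,0,6,0,3,5](1)

Answer: 0 4 0 5 2 4 2 6 0 6 0 3 5 1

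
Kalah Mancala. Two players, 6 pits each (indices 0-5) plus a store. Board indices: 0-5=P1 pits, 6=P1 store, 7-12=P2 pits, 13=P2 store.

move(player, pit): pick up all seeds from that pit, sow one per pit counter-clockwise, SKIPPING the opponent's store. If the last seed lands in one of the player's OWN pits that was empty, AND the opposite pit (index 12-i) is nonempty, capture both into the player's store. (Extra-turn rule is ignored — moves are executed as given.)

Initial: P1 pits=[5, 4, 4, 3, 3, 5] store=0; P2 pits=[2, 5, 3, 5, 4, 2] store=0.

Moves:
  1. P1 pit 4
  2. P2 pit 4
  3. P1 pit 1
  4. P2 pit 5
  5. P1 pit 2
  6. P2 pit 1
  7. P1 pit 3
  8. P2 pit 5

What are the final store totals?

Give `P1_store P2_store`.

Answer: 4 4

Derivation:
Move 1: P1 pit4 -> P1=[5,4,4,3,0,6](1) P2=[3,5,3,5,4,2](0)
Move 2: P2 pit4 -> P1=[6,5,4,3,0,6](1) P2=[3,5,3,5,0,3](1)
Move 3: P1 pit1 -> P1=[6,0,5,4,1,7](2) P2=[3,5,3,5,0,3](1)
Move 4: P2 pit5 -> P1=[7,1,5,4,1,7](2) P2=[3,5,3,5,0,0](2)
Move 5: P1 pit2 -> P1=[7,1,0,5,2,8](3) P2=[4,5,3,5,0,0](2)
Move 6: P2 pit1 -> P1=[7,1,0,5,2,8](3) P2=[4,0,4,6,1,1](3)
Move 7: P1 pit3 -> P1=[7,1,0,0,3,9](4) P2=[5,1,4,6,1,1](3)
Move 8: P2 pit5 -> P1=[7,1,0,0,3,9](4) P2=[5,1,4,6,1,0](4)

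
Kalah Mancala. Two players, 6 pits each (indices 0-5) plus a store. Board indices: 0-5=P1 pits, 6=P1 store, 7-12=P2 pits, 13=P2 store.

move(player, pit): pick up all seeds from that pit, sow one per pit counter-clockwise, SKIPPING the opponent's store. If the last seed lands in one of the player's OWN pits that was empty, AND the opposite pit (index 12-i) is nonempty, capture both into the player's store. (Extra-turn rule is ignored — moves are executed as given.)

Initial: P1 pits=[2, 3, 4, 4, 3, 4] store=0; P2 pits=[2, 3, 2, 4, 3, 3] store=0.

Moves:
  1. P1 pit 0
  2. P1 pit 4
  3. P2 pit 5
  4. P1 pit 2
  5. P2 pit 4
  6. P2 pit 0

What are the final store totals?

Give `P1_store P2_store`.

Move 1: P1 pit0 -> P1=[0,4,5,4,3,4](0) P2=[2,3,2,4,3,3](0)
Move 2: P1 pit4 -> P1=[0,4,5,4,0,5](1) P2=[3,3,2,4,3,3](0)
Move 3: P2 pit5 -> P1=[1,5,5,4,0,5](1) P2=[3,3,2,4,3,0](1)
Move 4: P1 pit2 -> P1=[1,5,0,5,1,6](2) P2=[4,3,2,4,3,0](1)
Move 5: P2 pit4 -> P1=[2,5,0,5,1,6](2) P2=[4,3,2,4,0,1](2)
Move 6: P2 pit0 -> P1=[2,0,0,5,1,6](2) P2=[0,4,3,5,0,1](8)

Answer: 2 8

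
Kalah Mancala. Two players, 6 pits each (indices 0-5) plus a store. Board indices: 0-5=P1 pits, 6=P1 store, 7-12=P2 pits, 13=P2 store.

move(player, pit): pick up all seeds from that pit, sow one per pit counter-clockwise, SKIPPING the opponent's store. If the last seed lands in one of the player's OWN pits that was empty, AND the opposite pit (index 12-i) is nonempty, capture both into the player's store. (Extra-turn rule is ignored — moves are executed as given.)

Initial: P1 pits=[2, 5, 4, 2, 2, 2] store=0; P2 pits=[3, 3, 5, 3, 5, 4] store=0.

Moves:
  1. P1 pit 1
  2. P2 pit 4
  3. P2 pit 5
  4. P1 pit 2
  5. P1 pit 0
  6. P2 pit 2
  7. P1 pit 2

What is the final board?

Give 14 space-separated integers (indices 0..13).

Answer: 1 4 0 7 5 4 2 4 4 0 4 1 1 3

Derivation:
Move 1: P1 pit1 -> P1=[2,0,5,3,3,3](1) P2=[3,3,5,3,5,4](0)
Move 2: P2 pit4 -> P1=[3,1,6,3,3,3](1) P2=[3,3,5,3,0,5](1)
Move 3: P2 pit5 -> P1=[4,2,7,4,3,3](1) P2=[3,3,5,3,0,0](2)
Move 4: P1 pit2 -> P1=[4,2,0,5,4,4](2) P2=[4,4,6,3,0,0](2)
Move 5: P1 pit0 -> P1=[0,3,1,6,5,4](2) P2=[4,4,6,3,0,0](2)
Move 6: P2 pit2 -> P1=[1,4,1,6,5,4](2) P2=[4,4,0,4,1,1](3)
Move 7: P1 pit2 -> P1=[1,4,0,7,5,4](2) P2=[4,4,0,4,1,1](3)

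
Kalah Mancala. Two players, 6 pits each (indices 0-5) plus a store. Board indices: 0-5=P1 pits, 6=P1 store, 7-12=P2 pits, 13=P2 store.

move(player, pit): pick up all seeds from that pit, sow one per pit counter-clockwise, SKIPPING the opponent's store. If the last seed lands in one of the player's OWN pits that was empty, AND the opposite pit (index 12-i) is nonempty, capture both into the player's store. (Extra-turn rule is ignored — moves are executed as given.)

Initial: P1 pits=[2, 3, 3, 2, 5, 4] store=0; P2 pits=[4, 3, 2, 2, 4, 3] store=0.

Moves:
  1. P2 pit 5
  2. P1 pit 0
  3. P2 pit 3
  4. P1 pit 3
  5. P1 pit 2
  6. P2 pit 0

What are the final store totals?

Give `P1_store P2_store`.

Move 1: P2 pit5 -> P1=[3,4,3,2,5,4](0) P2=[4,3,2,2,4,0](1)
Move 2: P1 pit0 -> P1=[0,5,4,3,5,4](0) P2=[4,3,2,2,4,0](1)
Move 3: P2 pit3 -> P1=[0,5,4,3,5,4](0) P2=[4,3,2,0,5,1](1)
Move 4: P1 pit3 -> P1=[0,5,4,0,6,5](1) P2=[4,3,2,0,5,1](1)
Move 5: P1 pit2 -> P1=[0,5,0,1,7,6](2) P2=[4,3,2,0,5,1](1)
Move 6: P2 pit0 -> P1=[0,5,0,1,7,6](2) P2=[0,4,3,1,6,1](1)

Answer: 2 1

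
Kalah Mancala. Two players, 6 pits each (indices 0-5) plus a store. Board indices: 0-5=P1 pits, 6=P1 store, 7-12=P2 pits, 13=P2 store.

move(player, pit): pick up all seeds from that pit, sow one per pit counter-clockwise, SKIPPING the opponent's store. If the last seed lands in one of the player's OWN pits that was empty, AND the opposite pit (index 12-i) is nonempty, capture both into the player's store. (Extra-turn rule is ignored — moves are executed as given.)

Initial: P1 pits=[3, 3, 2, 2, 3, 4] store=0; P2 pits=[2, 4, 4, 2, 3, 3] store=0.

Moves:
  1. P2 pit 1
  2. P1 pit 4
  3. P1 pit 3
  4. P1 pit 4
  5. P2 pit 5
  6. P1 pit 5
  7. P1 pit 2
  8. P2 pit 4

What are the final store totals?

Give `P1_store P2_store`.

Answer: 7 2

Derivation:
Move 1: P2 pit1 -> P1=[3,3,2,2,3,4](0) P2=[2,0,5,3,4,4](0)
Move 2: P1 pit4 -> P1=[3,3,2,2,0,5](1) P2=[3,0,5,3,4,4](0)
Move 3: P1 pit3 -> P1=[3,3,2,0,1,6](1) P2=[3,0,5,3,4,4](0)
Move 4: P1 pit4 -> P1=[3,3,2,0,0,7](1) P2=[3,0,5,3,4,4](0)
Move 5: P2 pit5 -> P1=[4,4,3,0,0,7](1) P2=[3,0,5,3,4,0](1)
Move 6: P1 pit5 -> P1=[4,4,3,0,0,0](2) P2=[4,1,6,4,5,1](1)
Move 7: P1 pit2 -> P1=[4,4,0,1,1,0](7) P2=[0,1,6,4,5,1](1)
Move 8: P2 pit4 -> P1=[5,5,1,1,1,0](7) P2=[0,1,6,4,0,2](2)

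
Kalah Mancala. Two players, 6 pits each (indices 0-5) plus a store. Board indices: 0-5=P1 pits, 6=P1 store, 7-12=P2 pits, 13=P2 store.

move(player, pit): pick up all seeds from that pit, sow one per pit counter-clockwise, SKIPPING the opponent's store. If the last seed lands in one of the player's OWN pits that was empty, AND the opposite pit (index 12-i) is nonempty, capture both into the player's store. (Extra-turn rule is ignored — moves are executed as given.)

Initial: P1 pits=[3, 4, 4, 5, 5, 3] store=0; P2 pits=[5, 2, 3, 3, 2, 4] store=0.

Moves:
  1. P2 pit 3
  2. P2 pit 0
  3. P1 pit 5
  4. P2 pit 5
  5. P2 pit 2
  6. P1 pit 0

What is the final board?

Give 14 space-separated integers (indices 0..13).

Move 1: P2 pit3 -> P1=[3,4,4,5,5,3](0) P2=[5,2,3,0,3,5](1)
Move 2: P2 pit0 -> P1=[3,4,4,5,5,3](0) P2=[0,3,4,1,4,6](1)
Move 3: P1 pit5 -> P1=[3,4,4,5,5,0](1) P2=[1,4,4,1,4,6](1)
Move 4: P2 pit5 -> P1=[4,5,5,6,6,0](1) P2=[1,4,4,1,4,0](2)
Move 5: P2 pit2 -> P1=[4,5,5,6,6,0](1) P2=[1,4,0,2,5,1](3)
Move 6: P1 pit0 -> P1=[0,6,6,7,7,0](1) P2=[1,4,0,2,5,1](3)

Answer: 0 6 6 7 7 0 1 1 4 0 2 5 1 3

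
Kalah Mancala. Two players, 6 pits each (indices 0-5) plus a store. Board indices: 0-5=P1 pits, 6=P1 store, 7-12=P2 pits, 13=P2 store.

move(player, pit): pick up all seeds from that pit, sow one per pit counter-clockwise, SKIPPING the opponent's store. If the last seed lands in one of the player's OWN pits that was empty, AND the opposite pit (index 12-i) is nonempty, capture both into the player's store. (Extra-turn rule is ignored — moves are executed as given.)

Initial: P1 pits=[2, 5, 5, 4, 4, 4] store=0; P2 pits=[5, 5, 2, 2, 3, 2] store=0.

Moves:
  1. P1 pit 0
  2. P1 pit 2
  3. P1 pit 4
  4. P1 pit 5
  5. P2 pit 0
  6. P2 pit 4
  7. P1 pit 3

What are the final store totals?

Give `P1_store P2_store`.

Answer: 4 2

Derivation:
Move 1: P1 pit0 -> P1=[0,6,6,4,4,4](0) P2=[5,5,2,2,3,2](0)
Move 2: P1 pit2 -> P1=[0,6,0,5,5,5](1) P2=[6,6,2,2,3,2](0)
Move 3: P1 pit4 -> P1=[0,6,0,5,0,6](2) P2=[7,7,3,2,3,2](0)
Move 4: P1 pit5 -> P1=[0,6,0,5,0,0](3) P2=[8,8,4,3,4,2](0)
Move 5: P2 pit0 -> P1=[1,7,0,5,0,0](3) P2=[0,9,5,4,5,3](1)
Move 6: P2 pit4 -> P1=[2,8,1,5,0,0](3) P2=[0,9,5,4,0,4](2)
Move 7: P1 pit3 -> P1=[2,8,1,0,1,1](4) P2=[1,10,5,4,0,4](2)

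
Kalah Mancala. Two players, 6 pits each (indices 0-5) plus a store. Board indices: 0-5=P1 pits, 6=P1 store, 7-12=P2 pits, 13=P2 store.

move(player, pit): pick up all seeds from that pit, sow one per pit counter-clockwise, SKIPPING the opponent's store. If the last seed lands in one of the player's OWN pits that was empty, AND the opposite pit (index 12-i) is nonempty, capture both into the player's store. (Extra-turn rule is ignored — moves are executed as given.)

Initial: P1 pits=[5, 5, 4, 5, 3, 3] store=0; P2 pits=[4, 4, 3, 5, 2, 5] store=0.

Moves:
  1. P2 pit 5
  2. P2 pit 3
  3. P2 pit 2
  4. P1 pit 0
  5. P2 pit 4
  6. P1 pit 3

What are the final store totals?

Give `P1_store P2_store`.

Move 1: P2 pit5 -> P1=[6,6,5,6,3,3](0) P2=[4,4,3,5,2,0](1)
Move 2: P2 pit3 -> P1=[7,7,5,6,3,3](0) P2=[4,4,3,0,3,1](2)
Move 3: P2 pit2 -> P1=[7,7,5,6,3,3](0) P2=[4,4,0,1,4,2](2)
Move 4: P1 pit0 -> P1=[0,8,6,7,4,4](1) P2=[5,4,0,1,4,2](2)
Move 5: P2 pit4 -> P1=[1,9,6,7,4,4](1) P2=[5,4,0,1,0,3](3)
Move 6: P1 pit3 -> P1=[1,9,6,0,5,5](2) P2=[6,5,1,2,0,3](3)

Answer: 2 3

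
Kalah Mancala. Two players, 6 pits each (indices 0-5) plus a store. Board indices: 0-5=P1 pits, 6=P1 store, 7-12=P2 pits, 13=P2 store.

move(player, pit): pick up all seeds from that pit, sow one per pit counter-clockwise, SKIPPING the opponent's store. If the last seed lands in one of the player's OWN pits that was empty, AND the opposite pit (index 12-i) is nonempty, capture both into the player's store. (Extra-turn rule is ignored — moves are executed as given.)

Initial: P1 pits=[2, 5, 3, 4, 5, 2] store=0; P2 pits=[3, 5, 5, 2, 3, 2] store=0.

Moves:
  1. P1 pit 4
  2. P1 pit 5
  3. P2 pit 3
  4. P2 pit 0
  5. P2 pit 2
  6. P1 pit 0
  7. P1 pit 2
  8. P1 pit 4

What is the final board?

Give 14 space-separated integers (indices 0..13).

Move 1: P1 pit4 -> P1=[2,5,3,4,0,3](1) P2=[4,6,6,2,3,2](0)
Move 2: P1 pit5 -> P1=[2,5,3,4,0,0](2) P2=[5,7,6,2,3,2](0)
Move 3: P2 pit3 -> P1=[2,5,3,4,0,0](2) P2=[5,7,6,0,4,3](0)
Move 4: P2 pit0 -> P1=[2,5,3,4,0,0](2) P2=[0,8,7,1,5,4](0)
Move 5: P2 pit2 -> P1=[3,6,4,4,0,0](2) P2=[0,8,0,2,6,5](1)
Move 6: P1 pit0 -> P1=[0,7,5,5,0,0](2) P2=[0,8,0,2,6,5](1)
Move 7: P1 pit2 -> P1=[0,7,0,6,1,1](3) P2=[1,8,0,2,6,5](1)
Move 8: P1 pit4 -> P1=[0,7,0,6,0,2](3) P2=[1,8,0,2,6,5](1)

Answer: 0 7 0 6 0 2 3 1 8 0 2 6 5 1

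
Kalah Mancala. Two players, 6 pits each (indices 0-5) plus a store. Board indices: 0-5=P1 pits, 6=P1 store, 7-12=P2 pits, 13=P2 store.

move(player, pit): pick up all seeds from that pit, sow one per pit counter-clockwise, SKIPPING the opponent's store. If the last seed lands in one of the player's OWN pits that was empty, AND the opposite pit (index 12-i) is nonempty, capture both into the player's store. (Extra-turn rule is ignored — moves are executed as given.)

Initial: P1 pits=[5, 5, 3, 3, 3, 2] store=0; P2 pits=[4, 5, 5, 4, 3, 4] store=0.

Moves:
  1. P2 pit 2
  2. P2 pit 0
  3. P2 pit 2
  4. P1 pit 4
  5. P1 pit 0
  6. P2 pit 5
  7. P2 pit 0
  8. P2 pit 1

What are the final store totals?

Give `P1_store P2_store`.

Move 1: P2 pit2 -> P1=[6,5,3,3,3,2](0) P2=[4,5,0,5,4,5](1)
Move 2: P2 pit0 -> P1=[6,5,3,3,3,2](0) P2=[0,6,1,6,5,5](1)
Move 3: P2 pit2 -> P1=[6,5,3,3,3,2](0) P2=[0,6,0,7,5,5](1)
Move 4: P1 pit4 -> P1=[6,5,3,3,0,3](1) P2=[1,6,0,7,5,5](1)
Move 5: P1 pit0 -> P1=[0,6,4,4,1,4](2) P2=[1,6,0,7,5,5](1)
Move 6: P2 pit5 -> P1=[1,7,5,5,1,4](2) P2=[1,6,0,7,5,0](2)
Move 7: P2 pit0 -> P1=[1,7,5,5,1,4](2) P2=[0,7,0,7,5,0](2)
Move 8: P2 pit1 -> P1=[2,8,5,5,1,4](2) P2=[0,0,1,8,6,1](3)

Answer: 2 3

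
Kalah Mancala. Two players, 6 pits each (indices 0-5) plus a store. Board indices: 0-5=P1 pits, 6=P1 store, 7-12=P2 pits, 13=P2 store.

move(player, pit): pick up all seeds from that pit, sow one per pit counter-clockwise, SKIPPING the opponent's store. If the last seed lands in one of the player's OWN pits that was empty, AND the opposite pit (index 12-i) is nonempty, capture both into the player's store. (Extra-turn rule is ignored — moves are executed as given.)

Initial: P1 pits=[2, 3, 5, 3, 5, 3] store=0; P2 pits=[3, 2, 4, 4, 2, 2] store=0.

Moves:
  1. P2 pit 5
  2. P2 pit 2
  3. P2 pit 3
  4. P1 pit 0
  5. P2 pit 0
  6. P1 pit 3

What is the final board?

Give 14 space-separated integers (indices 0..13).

Move 1: P2 pit5 -> P1=[3,3,5,3,5,3](0) P2=[3,2,4,4,2,0](1)
Move 2: P2 pit2 -> P1=[3,3,5,3,5,3](0) P2=[3,2,0,5,3,1](2)
Move 3: P2 pit3 -> P1=[4,4,5,3,5,3](0) P2=[3,2,0,0,4,2](3)
Move 4: P1 pit0 -> P1=[0,5,6,4,6,3](0) P2=[3,2,0,0,4,2](3)
Move 5: P2 pit0 -> P1=[0,5,0,4,6,3](0) P2=[0,3,1,0,4,2](10)
Move 6: P1 pit3 -> P1=[0,5,0,0,7,4](1) P2=[1,3,1,0,4,2](10)

Answer: 0 5 0 0 7 4 1 1 3 1 0 4 2 10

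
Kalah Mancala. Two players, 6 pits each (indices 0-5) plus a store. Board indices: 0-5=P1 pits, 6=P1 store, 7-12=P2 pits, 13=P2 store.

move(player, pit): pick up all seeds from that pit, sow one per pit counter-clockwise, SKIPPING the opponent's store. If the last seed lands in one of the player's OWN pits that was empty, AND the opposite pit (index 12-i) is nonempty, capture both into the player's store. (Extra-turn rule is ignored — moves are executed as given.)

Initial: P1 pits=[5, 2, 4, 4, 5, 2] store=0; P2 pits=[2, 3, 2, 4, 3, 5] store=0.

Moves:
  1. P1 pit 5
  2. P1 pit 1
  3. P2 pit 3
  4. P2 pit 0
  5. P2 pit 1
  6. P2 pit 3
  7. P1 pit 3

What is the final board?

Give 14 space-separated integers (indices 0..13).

Move 1: P1 pit5 -> P1=[5,2,4,4,5,0](1) P2=[3,3,2,4,3,5](0)
Move 2: P1 pit1 -> P1=[5,0,5,5,5,0](1) P2=[3,3,2,4,3,5](0)
Move 3: P2 pit3 -> P1=[6,0,5,5,5,0](1) P2=[3,3,2,0,4,6](1)
Move 4: P2 pit0 -> P1=[6,0,0,5,5,0](1) P2=[0,4,3,0,4,6](7)
Move 5: P2 pit1 -> P1=[6,0,0,5,5,0](1) P2=[0,0,4,1,5,7](7)
Move 6: P2 pit3 -> P1=[6,0,0,5,5,0](1) P2=[0,0,4,0,6,7](7)
Move 7: P1 pit3 -> P1=[6,0,0,0,6,1](2) P2=[1,1,4,0,6,7](7)

Answer: 6 0 0 0 6 1 2 1 1 4 0 6 7 7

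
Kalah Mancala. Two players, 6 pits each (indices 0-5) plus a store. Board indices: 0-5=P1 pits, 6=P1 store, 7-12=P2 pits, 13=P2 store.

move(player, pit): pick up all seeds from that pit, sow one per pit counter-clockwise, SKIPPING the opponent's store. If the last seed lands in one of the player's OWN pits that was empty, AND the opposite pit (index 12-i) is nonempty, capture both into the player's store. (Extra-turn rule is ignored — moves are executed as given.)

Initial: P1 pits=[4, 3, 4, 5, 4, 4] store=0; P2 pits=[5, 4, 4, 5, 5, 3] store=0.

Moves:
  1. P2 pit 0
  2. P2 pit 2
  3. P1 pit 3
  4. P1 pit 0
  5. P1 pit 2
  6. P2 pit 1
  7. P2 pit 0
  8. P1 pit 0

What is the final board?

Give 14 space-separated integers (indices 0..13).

Answer: 0 5 0 2 7 7 2 0 1 2 8 8 6 2

Derivation:
Move 1: P2 pit0 -> P1=[4,3,4,5,4,4](0) P2=[0,5,5,6,6,4](0)
Move 2: P2 pit2 -> P1=[5,3,4,5,4,4](0) P2=[0,5,0,7,7,5](1)
Move 3: P1 pit3 -> P1=[5,3,4,0,5,5](1) P2=[1,6,0,7,7,5](1)
Move 4: P1 pit0 -> P1=[0,4,5,1,6,6](1) P2=[1,6,0,7,7,5](1)
Move 5: P1 pit2 -> P1=[0,4,0,2,7,7](2) P2=[2,6,0,7,7,5](1)
Move 6: P2 pit1 -> P1=[1,4,0,2,7,7](2) P2=[2,0,1,8,8,6](2)
Move 7: P2 pit0 -> P1=[1,4,0,2,7,7](2) P2=[0,1,2,8,8,6](2)
Move 8: P1 pit0 -> P1=[0,5,0,2,7,7](2) P2=[0,1,2,8,8,6](2)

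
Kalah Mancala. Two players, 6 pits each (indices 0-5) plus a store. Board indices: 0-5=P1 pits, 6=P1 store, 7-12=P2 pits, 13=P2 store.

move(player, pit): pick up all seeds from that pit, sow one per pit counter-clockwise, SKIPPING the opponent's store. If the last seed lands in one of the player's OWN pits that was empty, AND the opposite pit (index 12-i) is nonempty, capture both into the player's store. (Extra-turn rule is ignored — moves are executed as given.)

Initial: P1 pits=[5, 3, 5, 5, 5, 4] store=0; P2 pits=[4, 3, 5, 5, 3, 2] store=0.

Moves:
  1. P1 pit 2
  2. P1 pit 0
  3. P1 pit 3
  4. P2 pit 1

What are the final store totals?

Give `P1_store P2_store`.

Move 1: P1 pit2 -> P1=[5,3,0,6,6,5](1) P2=[5,3,5,5,3,2](0)
Move 2: P1 pit0 -> P1=[0,4,1,7,7,6](1) P2=[5,3,5,5,3,2](0)
Move 3: P1 pit3 -> P1=[0,4,1,0,8,7](2) P2=[6,4,6,6,3,2](0)
Move 4: P2 pit1 -> P1=[0,4,1,0,8,7](2) P2=[6,0,7,7,4,3](0)

Answer: 2 0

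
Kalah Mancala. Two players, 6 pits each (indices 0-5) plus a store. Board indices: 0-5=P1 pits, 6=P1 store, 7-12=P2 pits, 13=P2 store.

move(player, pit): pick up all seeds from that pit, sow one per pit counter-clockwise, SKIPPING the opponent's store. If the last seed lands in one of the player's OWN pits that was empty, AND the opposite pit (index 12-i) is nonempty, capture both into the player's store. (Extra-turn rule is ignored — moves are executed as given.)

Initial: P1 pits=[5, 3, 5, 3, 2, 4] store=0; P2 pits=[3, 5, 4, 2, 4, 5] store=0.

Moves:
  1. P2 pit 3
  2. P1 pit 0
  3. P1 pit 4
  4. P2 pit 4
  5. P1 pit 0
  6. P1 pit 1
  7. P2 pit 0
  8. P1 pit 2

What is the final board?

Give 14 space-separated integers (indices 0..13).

Move 1: P2 pit3 -> P1=[5,3,5,3,2,4](0) P2=[3,5,4,0,5,6](0)
Move 2: P1 pit0 -> P1=[0,4,6,4,3,5](0) P2=[3,5,4,0,5,6](0)
Move 3: P1 pit4 -> P1=[0,4,6,4,0,6](1) P2=[4,5,4,0,5,6](0)
Move 4: P2 pit4 -> P1=[1,5,7,4,0,6](1) P2=[4,5,4,0,0,7](1)
Move 5: P1 pit0 -> P1=[0,6,7,4,0,6](1) P2=[4,5,4,0,0,7](1)
Move 6: P1 pit1 -> P1=[0,0,8,5,1,7](2) P2=[5,5,4,0,0,7](1)
Move 7: P2 pit0 -> P1=[0,0,8,5,1,7](2) P2=[0,6,5,1,1,8](1)
Move 8: P1 pit2 -> P1=[0,0,0,6,2,8](3) P2=[1,7,6,2,1,8](1)

Answer: 0 0 0 6 2 8 3 1 7 6 2 1 8 1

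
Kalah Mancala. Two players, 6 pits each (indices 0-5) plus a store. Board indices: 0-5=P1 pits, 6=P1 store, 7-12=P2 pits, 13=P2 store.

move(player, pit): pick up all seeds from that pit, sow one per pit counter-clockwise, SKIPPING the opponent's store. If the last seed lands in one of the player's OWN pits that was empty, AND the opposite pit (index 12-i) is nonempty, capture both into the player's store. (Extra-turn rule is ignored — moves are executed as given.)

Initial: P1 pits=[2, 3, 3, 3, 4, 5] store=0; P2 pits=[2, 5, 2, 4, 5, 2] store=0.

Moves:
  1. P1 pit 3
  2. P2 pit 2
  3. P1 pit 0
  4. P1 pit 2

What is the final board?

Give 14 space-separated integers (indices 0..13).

Move 1: P1 pit3 -> P1=[2,3,3,0,5,6](1) P2=[2,5,2,4,5,2](0)
Move 2: P2 pit2 -> P1=[2,3,3,0,5,6](1) P2=[2,5,0,5,6,2](0)
Move 3: P1 pit0 -> P1=[0,4,4,0,5,6](1) P2=[2,5,0,5,6,2](0)
Move 4: P1 pit2 -> P1=[0,4,0,1,6,7](2) P2=[2,5,0,5,6,2](0)

Answer: 0 4 0 1 6 7 2 2 5 0 5 6 2 0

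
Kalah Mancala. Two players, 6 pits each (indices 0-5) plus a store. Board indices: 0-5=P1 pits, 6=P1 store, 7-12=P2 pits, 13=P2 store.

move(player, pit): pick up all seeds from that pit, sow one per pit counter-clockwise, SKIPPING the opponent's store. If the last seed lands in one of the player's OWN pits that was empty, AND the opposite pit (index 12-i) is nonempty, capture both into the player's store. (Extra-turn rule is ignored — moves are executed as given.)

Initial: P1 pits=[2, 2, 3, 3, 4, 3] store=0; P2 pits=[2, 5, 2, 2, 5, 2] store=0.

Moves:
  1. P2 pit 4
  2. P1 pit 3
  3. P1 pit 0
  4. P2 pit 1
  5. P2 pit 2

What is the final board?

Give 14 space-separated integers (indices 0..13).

Move 1: P2 pit4 -> P1=[3,3,4,3,4,3](0) P2=[2,5,2,2,0,3](1)
Move 2: P1 pit3 -> P1=[3,3,4,0,5,4](1) P2=[2,5,2,2,0,3](1)
Move 3: P1 pit0 -> P1=[0,4,5,0,5,4](4) P2=[2,5,0,2,0,3](1)
Move 4: P2 pit1 -> P1=[0,4,5,0,5,4](4) P2=[2,0,1,3,1,4](2)
Move 5: P2 pit2 -> P1=[0,4,5,0,5,4](4) P2=[2,0,0,4,1,4](2)

Answer: 0 4 5 0 5 4 4 2 0 0 4 1 4 2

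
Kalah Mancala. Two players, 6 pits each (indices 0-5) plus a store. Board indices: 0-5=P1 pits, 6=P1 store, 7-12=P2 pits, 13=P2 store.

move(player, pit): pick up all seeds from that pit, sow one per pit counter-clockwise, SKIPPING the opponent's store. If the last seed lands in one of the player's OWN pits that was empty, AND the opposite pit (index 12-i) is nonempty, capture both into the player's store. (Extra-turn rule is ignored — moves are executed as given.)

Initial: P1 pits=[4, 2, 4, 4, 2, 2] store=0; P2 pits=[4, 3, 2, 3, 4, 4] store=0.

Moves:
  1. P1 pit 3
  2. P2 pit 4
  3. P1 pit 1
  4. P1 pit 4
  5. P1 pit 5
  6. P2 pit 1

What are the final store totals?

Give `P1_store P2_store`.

Answer: 3 2

Derivation:
Move 1: P1 pit3 -> P1=[4,2,4,0,3,3](1) P2=[5,3,2,3,4,4](0)
Move 2: P2 pit4 -> P1=[5,3,4,0,3,3](1) P2=[5,3,2,3,0,5](1)
Move 3: P1 pit1 -> P1=[5,0,5,1,4,3](1) P2=[5,3,2,3,0,5](1)
Move 4: P1 pit4 -> P1=[5,0,5,1,0,4](2) P2=[6,4,2,3,0,5](1)
Move 5: P1 pit5 -> P1=[5,0,5,1,0,0](3) P2=[7,5,3,3,0,5](1)
Move 6: P2 pit1 -> P1=[5,0,5,1,0,0](3) P2=[7,0,4,4,1,6](2)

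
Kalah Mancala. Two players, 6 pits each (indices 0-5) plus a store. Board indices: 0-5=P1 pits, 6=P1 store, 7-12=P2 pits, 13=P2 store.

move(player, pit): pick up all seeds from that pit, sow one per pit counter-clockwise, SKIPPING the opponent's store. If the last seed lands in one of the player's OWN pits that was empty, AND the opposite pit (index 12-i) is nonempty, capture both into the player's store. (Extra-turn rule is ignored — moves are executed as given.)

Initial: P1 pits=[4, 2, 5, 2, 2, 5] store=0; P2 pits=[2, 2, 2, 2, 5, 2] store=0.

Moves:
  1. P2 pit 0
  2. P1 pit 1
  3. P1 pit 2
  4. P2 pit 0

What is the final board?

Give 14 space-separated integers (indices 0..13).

Answer: 4 0 0 4 3 6 1 0 5 3 2 5 2 0

Derivation:
Move 1: P2 pit0 -> P1=[4,2,5,2,2,5](0) P2=[0,3,3,2,5,2](0)
Move 2: P1 pit1 -> P1=[4,0,6,3,2,5](0) P2=[0,3,3,2,5,2](0)
Move 3: P1 pit2 -> P1=[4,0,0,4,3,6](1) P2=[1,4,3,2,5,2](0)
Move 4: P2 pit0 -> P1=[4,0,0,4,3,6](1) P2=[0,5,3,2,5,2](0)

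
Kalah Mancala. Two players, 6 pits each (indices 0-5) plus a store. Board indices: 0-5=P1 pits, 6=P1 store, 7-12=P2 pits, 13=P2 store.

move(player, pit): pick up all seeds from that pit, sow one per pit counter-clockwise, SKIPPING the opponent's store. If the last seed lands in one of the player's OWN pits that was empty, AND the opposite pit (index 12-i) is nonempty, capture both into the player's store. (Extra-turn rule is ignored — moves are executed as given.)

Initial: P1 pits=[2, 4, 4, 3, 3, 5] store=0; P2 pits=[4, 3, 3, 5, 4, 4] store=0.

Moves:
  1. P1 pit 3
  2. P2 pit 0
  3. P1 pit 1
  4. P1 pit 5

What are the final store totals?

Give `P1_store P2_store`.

Move 1: P1 pit3 -> P1=[2,4,4,0,4,6](1) P2=[4,3,3,5,4,4](0)
Move 2: P2 pit0 -> P1=[2,4,4,0,4,6](1) P2=[0,4,4,6,5,4](0)
Move 3: P1 pit1 -> P1=[2,0,5,1,5,7](1) P2=[0,4,4,6,5,4](0)
Move 4: P1 pit5 -> P1=[2,0,5,1,5,0](2) P2=[1,5,5,7,6,5](0)

Answer: 2 0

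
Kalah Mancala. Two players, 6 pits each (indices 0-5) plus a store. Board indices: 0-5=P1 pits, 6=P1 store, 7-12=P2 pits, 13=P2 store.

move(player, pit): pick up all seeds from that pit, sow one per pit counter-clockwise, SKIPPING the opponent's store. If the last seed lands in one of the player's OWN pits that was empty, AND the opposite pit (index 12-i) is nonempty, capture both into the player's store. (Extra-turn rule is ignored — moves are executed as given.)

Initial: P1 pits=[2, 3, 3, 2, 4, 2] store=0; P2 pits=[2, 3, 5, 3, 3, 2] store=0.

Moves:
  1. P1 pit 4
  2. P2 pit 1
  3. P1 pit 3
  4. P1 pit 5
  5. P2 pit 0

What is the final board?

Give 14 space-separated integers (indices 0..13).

Move 1: P1 pit4 -> P1=[2,3,3,2,0,3](1) P2=[3,4,5,3,3,2](0)
Move 2: P2 pit1 -> P1=[2,3,3,2,0,3](1) P2=[3,0,6,4,4,3](0)
Move 3: P1 pit3 -> P1=[2,3,3,0,1,4](1) P2=[3,0,6,4,4,3](0)
Move 4: P1 pit5 -> P1=[2,3,3,0,1,0](2) P2=[4,1,7,4,4,3](0)
Move 5: P2 pit0 -> P1=[2,3,3,0,1,0](2) P2=[0,2,8,5,5,3](0)

Answer: 2 3 3 0 1 0 2 0 2 8 5 5 3 0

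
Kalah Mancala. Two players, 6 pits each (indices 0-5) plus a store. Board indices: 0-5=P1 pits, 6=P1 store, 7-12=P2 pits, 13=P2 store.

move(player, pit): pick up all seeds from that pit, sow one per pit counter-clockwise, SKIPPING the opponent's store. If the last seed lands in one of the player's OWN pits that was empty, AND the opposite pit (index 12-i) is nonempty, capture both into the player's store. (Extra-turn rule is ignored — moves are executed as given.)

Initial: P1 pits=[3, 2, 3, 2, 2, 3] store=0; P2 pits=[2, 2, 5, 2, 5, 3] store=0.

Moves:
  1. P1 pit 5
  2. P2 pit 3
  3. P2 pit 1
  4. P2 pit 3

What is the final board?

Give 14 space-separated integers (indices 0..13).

Answer: 3 2 3 2 2 0 1 3 0 6 0 8 4 0

Derivation:
Move 1: P1 pit5 -> P1=[3,2,3,2,2,0](1) P2=[3,3,5,2,5,3](0)
Move 2: P2 pit3 -> P1=[3,2,3,2,2,0](1) P2=[3,3,5,0,6,4](0)
Move 3: P2 pit1 -> P1=[3,2,3,2,2,0](1) P2=[3,0,6,1,7,4](0)
Move 4: P2 pit3 -> P1=[3,2,3,2,2,0](1) P2=[3,0,6,0,8,4](0)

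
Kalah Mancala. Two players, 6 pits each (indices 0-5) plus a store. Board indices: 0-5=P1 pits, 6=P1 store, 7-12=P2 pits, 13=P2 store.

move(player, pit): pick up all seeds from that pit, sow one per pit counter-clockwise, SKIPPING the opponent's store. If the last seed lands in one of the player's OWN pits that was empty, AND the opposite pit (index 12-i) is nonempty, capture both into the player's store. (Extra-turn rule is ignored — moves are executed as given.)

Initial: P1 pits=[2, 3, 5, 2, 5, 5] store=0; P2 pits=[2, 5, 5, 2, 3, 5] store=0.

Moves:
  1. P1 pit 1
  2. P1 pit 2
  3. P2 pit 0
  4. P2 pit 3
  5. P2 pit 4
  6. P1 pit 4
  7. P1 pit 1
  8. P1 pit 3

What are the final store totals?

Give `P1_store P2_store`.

Move 1: P1 pit1 -> P1=[2,0,6,3,6,5](0) P2=[2,5,5,2,3,5](0)
Move 2: P1 pit2 -> P1=[2,0,0,4,7,6](1) P2=[3,6,5,2,3,5](0)
Move 3: P2 pit0 -> P1=[2,0,0,4,7,6](1) P2=[0,7,6,3,3,5](0)
Move 4: P2 pit3 -> P1=[2,0,0,4,7,6](1) P2=[0,7,6,0,4,6](1)
Move 5: P2 pit4 -> P1=[3,1,0,4,7,6](1) P2=[0,7,6,0,0,7](2)
Move 6: P1 pit4 -> P1=[3,1,0,4,0,7](2) P2=[1,8,7,1,1,7](2)
Move 7: P1 pit1 -> P1=[3,0,0,4,0,7](4) P2=[1,8,7,0,1,7](2)
Move 8: P1 pit3 -> P1=[3,0,0,0,1,8](5) P2=[2,8,7,0,1,7](2)

Answer: 5 2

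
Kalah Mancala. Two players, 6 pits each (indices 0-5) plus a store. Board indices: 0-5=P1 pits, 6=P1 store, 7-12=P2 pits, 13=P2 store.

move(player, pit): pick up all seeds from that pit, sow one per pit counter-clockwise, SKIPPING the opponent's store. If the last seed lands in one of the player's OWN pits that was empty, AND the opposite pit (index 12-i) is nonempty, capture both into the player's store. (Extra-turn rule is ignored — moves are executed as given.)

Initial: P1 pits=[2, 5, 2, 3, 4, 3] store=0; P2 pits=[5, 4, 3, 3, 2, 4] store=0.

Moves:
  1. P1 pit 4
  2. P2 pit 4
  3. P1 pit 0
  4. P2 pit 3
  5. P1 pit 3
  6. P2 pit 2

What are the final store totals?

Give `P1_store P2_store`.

Answer: 2 2

Derivation:
Move 1: P1 pit4 -> P1=[2,5,2,3,0,4](1) P2=[6,5,3,3,2,4](0)
Move 2: P2 pit4 -> P1=[2,5,2,3,0,4](1) P2=[6,5,3,3,0,5](1)
Move 3: P1 pit0 -> P1=[0,6,3,3,0,4](1) P2=[6,5,3,3,0,5](1)
Move 4: P2 pit3 -> P1=[0,6,3,3,0,4](1) P2=[6,5,3,0,1,6](2)
Move 5: P1 pit3 -> P1=[0,6,3,0,1,5](2) P2=[6,5,3,0,1,6](2)
Move 6: P2 pit2 -> P1=[0,6,3,0,1,5](2) P2=[6,5,0,1,2,7](2)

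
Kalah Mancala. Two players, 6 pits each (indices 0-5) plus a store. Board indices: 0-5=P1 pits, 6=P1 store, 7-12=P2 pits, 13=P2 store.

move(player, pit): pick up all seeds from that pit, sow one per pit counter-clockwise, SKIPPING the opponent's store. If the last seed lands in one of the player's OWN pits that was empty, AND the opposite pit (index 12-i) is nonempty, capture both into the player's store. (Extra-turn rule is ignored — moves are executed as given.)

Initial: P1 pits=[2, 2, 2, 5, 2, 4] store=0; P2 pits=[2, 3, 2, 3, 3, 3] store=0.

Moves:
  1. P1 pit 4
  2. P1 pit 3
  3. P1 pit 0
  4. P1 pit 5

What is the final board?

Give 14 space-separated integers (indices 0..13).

Answer: 0 3 3 0 1 0 3 4 5 3 4 4 3 0

Derivation:
Move 1: P1 pit4 -> P1=[2,2,2,5,0,5](1) P2=[2,3,2,3,3,3](0)
Move 2: P1 pit3 -> P1=[2,2,2,0,1,6](2) P2=[3,4,2,3,3,3](0)
Move 3: P1 pit0 -> P1=[0,3,3,0,1,6](2) P2=[3,4,2,3,3,3](0)
Move 4: P1 pit5 -> P1=[0,3,3,0,1,0](3) P2=[4,5,3,4,4,3](0)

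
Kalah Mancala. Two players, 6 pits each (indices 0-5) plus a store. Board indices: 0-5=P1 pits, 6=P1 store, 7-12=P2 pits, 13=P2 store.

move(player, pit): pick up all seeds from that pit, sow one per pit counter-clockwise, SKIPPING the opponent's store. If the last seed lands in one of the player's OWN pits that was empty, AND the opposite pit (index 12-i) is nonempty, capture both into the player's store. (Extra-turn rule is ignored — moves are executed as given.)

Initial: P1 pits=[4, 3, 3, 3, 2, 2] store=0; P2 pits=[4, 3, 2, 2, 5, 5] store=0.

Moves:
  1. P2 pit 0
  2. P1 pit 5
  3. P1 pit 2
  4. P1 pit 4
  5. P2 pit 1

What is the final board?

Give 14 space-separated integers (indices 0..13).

Move 1: P2 pit0 -> P1=[4,3,3,3,2,2](0) P2=[0,4,3,3,6,5](0)
Move 2: P1 pit5 -> P1=[4,3,3,3,2,0](1) P2=[1,4,3,3,6,5](0)
Move 3: P1 pit2 -> P1=[4,3,0,4,3,0](3) P2=[0,4,3,3,6,5](0)
Move 4: P1 pit4 -> P1=[4,3,0,4,0,1](4) P2=[1,4,3,3,6,5](0)
Move 5: P2 pit1 -> P1=[4,3,0,4,0,1](4) P2=[1,0,4,4,7,6](0)

Answer: 4 3 0 4 0 1 4 1 0 4 4 7 6 0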